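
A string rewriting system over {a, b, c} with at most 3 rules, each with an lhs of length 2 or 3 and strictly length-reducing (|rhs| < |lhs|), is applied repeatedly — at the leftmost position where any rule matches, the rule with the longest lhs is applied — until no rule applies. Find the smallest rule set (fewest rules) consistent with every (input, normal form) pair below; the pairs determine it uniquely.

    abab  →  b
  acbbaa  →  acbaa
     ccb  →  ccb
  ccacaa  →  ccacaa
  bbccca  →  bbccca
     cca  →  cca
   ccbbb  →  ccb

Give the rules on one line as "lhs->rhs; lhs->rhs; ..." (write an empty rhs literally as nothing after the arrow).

  | abab => b
  | acbbaa => acbaa
  | ccb
  | ccacaa

aba->; cbb->cb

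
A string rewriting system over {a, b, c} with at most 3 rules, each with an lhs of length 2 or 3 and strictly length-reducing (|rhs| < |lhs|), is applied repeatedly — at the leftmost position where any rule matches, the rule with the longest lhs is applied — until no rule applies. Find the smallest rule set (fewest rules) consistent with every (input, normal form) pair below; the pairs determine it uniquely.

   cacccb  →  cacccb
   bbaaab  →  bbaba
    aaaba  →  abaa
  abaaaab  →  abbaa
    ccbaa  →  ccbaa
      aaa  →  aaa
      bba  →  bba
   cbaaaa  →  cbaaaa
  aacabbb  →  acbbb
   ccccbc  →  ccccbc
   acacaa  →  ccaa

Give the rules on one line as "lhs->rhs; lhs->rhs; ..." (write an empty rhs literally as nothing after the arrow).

aab->ba; aca->c

  | cacccb
  | bbaaab => bbaba
  | aaaba => abaa
  | abaaaab => abaaba => abbaa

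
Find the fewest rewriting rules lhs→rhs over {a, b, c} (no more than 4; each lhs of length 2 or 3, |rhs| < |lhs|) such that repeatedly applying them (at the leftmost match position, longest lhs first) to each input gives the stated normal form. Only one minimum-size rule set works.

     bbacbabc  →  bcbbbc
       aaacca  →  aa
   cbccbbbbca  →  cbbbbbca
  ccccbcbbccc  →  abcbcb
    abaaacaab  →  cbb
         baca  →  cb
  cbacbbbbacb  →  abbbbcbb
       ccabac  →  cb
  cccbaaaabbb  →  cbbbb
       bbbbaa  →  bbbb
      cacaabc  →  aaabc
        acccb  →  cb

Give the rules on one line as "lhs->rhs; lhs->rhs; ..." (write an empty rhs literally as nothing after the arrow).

ac->c; ba->b; bac->cb; cc->a

  | bbacbabc => bcbbabc => bcbbbc
  | aaacca => aacca => acca => cca => aa
  | cbccbbbbca => cbabbbbca => cbbbbbca
  | ccccbcbbccc => accbcbbccc => ccbcbbccc => abcbbccc => abcbbac => abcbcb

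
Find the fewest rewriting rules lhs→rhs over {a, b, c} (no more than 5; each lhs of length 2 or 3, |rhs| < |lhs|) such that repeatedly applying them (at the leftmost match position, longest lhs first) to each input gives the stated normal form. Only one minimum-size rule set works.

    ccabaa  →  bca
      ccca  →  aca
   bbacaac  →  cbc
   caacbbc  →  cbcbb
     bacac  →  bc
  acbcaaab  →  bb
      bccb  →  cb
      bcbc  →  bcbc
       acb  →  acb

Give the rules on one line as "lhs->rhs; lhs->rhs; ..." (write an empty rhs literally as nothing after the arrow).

  | ccabaa => aabaa => bbaa => bca
  | ccca => aca
  | bbacaac => bccaac => baaac => caac => cbc
  | caacbbc => cbcbbc => cbcbb

aa->b; ba->c; bbc->bb; cc->a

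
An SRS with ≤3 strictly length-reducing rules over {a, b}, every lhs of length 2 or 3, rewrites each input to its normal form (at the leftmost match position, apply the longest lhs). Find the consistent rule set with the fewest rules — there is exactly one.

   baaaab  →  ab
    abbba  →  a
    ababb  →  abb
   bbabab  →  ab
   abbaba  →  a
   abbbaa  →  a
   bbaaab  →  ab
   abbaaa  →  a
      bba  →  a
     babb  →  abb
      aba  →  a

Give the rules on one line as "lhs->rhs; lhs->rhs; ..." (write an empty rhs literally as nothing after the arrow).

  | baaaab => aaaab => aaab => aab => ab
  | abbba => abba => aba => aa => a
  | ababb => aabb => abb
  | bbabab => babab => abab => aab => ab

aa->a; ba->a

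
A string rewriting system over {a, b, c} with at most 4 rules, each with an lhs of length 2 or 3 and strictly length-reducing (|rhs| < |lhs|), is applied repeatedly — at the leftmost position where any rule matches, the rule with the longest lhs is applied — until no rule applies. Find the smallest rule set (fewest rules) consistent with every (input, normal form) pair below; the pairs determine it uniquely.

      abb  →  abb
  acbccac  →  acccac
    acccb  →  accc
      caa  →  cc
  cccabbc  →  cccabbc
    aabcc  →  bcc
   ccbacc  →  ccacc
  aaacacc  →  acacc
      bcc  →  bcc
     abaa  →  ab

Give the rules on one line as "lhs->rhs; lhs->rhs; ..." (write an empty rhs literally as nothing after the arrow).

aa->; caa->cc; cb->c

  | abb
  | acbccac => acccac
  | acccb => accc
  | caa => cc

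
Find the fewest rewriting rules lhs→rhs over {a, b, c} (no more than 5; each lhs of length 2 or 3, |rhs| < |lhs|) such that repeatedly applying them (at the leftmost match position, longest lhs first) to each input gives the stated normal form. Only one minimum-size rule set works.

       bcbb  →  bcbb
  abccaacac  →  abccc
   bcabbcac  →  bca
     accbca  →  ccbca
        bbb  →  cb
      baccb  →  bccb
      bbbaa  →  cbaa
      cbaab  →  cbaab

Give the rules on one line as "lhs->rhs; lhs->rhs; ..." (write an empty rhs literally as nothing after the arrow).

aac->; ac->c; bbb->cb; bbc->a

  | bcbb
  | abccaacac => abccac => abccc
  | bcabbcac => bcaaac => bca
  | accbca => ccbca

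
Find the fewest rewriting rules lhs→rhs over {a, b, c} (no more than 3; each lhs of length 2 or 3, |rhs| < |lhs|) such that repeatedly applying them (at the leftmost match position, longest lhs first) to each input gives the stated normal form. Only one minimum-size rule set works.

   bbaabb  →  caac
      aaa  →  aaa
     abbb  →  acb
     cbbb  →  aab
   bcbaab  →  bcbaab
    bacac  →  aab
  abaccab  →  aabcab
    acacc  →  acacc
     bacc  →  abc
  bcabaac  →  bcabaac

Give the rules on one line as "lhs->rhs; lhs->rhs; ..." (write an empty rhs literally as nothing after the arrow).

bac->ab; bb->c; cbb->aa

  | bbaabb => caabb => caac
  | aaa
  | abbb => acb
  | cbbb => aab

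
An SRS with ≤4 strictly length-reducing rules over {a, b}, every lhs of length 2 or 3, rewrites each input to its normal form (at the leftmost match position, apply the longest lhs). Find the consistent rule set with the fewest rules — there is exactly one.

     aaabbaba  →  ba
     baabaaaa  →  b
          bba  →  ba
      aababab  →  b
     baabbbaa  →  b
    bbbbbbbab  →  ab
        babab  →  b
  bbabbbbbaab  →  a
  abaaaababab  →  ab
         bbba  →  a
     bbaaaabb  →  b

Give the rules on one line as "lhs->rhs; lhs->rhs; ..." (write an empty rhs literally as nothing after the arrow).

aa->b; bab->ab; bb->b; bbb->

  | aaabbaba => babbaba => abbaba => ababa => aaba => bba => ba
  | baabaaaa => bbbaaaa => aaaa => baa => bb => b
  | bba => ba
  | aababab => bbabab => babab => abab => aab => bb => b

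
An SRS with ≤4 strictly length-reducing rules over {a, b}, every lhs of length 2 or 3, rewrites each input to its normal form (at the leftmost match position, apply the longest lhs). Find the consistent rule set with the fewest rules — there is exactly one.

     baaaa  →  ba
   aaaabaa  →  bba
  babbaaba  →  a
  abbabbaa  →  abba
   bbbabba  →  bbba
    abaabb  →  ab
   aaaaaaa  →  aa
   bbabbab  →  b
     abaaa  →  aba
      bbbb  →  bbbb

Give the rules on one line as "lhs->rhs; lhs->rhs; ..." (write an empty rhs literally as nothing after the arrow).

  | baaaa => baaa => baa => ba
  | aaaabaa => aaabaa => aabaa => bbaa => bba
  | babbaaba => baaba => baba => a
  | abbabbaa => abbaa => abba

aaa->aa; aab->bb; baa->ba; bab->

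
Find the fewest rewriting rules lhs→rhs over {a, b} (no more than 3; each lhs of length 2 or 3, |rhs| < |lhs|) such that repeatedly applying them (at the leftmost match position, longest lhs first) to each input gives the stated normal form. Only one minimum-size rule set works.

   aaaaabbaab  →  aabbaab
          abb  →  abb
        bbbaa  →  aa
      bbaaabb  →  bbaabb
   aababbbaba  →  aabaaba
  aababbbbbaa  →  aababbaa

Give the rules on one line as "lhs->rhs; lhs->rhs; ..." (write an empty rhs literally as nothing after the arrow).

aaa->aa; bbb->

  | aaaaabbaab => aaaabbaab => aaabbaab => aabbaab
  | abb
  | bbbaa => aa
  | bbaaabb => bbaabb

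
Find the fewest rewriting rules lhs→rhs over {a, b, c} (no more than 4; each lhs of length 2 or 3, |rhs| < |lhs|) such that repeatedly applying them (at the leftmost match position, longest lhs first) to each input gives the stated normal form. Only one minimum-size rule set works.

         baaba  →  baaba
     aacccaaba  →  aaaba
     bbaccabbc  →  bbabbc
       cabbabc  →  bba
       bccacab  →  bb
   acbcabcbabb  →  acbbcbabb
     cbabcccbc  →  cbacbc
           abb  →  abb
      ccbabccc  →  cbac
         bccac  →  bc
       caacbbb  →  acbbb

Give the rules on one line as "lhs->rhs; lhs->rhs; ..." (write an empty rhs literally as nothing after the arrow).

  | baaba
  | aacccaaba => aaccaaba => aacaaba => aaaba
  | bbaccabbc => bbacabbc => bbabbc
  | cabbabc => bbabc => bba

abc->a; ca->; cc->c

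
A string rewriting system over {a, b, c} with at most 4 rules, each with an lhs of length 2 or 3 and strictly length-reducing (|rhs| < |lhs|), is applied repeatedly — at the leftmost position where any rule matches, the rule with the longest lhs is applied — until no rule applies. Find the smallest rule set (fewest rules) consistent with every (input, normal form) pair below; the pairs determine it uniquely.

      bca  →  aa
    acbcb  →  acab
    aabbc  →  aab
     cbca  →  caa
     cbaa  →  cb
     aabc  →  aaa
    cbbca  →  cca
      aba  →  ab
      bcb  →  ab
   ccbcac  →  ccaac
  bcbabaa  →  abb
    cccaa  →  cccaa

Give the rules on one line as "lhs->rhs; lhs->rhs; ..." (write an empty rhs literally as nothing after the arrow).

ba->b; bc->a; cbb->c

  | bca => aa
  | acbcb => acab
  | aabbc => aaba => aab
  | cbca => caa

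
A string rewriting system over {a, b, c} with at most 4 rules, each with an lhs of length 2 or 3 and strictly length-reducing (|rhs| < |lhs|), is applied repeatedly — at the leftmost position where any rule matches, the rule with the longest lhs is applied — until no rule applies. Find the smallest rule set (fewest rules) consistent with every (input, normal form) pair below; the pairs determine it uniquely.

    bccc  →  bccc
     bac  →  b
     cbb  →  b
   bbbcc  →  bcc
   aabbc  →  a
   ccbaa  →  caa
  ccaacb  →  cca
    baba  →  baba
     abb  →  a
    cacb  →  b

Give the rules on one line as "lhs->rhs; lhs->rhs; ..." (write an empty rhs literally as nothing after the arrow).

  | bccc
  | bac => b
  | cbb => b
  | bbbcc => bcc

ac->; acb->bb; bb->; cb->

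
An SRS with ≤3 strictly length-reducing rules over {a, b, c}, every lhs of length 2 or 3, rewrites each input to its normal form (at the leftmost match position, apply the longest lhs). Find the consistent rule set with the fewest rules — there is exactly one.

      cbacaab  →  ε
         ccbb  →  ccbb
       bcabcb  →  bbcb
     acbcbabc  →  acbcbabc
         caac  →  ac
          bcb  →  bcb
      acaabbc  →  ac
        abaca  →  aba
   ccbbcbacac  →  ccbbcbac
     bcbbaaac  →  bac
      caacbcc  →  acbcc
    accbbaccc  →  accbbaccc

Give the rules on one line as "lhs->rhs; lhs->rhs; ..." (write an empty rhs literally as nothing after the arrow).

  | cbacaab => cbaab => cbbb => ca => ε
  | ccbb
  | bcabcb => bbcb
  | acbcbabc

aa->b; bbb->a; ca->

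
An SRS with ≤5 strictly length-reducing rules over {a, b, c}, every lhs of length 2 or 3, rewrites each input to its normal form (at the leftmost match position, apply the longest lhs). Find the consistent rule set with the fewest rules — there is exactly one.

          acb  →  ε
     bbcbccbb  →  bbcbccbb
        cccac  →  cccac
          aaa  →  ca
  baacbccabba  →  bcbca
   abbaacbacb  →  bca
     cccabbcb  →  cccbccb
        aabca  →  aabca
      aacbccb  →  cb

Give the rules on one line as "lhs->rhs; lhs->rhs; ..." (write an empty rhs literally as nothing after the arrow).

  | acb => ε
  | bbcbccbb
  | cccac
  | aaa => ca

aaa->ca; abb->bc; acb->; acc->c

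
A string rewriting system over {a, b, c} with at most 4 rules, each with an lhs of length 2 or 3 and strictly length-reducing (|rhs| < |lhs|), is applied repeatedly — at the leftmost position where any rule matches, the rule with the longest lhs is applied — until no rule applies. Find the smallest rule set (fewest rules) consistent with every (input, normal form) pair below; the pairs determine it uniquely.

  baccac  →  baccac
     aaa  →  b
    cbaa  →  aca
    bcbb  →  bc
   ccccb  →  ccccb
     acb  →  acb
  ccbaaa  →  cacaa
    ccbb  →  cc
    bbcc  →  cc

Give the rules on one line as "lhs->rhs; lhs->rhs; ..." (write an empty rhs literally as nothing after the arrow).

aaa->b; bb->; cba->ac

  | baccac
  | aaa => b
  | cbaa => aca
  | bcbb => bc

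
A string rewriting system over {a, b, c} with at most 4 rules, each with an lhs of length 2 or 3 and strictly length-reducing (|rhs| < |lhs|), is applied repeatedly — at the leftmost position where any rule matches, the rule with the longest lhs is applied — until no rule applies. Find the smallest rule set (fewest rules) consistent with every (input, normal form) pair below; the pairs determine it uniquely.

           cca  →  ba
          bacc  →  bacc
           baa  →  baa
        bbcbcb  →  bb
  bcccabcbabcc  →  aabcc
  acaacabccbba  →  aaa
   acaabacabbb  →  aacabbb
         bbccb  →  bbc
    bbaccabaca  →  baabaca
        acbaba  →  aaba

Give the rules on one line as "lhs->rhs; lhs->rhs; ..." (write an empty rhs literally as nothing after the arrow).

bab->a; caa->c; cb->; cca->ba

  | cca => ba
  | bacc
  | baa
  | bbcbcb => bbcb => bb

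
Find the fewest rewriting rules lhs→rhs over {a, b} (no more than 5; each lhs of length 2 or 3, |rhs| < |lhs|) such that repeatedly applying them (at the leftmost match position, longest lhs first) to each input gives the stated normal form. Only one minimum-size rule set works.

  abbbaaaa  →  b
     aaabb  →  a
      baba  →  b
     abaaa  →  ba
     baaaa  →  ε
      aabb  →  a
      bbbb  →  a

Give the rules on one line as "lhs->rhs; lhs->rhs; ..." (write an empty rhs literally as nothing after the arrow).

  | abbbaaaa => abbaaaa => abaaaa => aaaaa => baa => b
  | aaabb => bbb => ab => a
  | baba => baa => b
  | abaaa => aaaa => ba

aa->; aaa->b; ab->a; bb->a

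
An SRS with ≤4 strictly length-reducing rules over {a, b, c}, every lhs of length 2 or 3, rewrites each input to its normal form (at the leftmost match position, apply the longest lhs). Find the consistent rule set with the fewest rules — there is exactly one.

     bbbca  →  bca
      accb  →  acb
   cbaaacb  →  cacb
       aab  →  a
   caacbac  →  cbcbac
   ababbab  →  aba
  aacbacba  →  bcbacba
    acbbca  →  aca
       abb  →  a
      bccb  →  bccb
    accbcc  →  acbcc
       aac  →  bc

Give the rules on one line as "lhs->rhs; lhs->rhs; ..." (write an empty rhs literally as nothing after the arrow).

aa->b; aab->a; acc->ac; bb->

  | bbbca => bca
  | accb => acb
  | cbaaacb => cbbacb => cacb
  | aab => a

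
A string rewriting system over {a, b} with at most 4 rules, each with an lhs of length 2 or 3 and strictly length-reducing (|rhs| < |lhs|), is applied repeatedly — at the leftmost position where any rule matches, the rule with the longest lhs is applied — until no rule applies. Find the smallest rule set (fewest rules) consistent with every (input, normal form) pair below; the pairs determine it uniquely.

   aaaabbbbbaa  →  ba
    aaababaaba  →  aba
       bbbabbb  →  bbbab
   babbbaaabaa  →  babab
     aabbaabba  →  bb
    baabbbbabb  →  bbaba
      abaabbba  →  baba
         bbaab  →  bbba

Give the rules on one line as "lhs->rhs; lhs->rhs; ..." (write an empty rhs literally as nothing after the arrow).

  | aaaabbbbbaa => aabbbbbaa => babbbbaa => babbaa => baaa => ba
  | aaababaaba => ababaaba => ababbaa => abaaa => aba
  | bbbabbb => bbbab
  | babbbaaabaa => babaaabaa => bababaa => babab

aa->; aab->ba; abb->a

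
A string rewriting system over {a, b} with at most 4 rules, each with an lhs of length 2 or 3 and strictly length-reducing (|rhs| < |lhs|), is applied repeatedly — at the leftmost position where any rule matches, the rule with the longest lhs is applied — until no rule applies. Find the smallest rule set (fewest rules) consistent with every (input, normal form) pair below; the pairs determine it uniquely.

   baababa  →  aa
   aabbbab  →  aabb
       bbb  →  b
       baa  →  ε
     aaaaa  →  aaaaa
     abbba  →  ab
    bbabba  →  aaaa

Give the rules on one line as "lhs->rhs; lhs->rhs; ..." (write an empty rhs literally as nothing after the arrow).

ba->b; baa->; bba->aa; bbb->b

  | baababa => baba => bba => aa
  | aabbbab => aabab => aabb
  | bbb => b
  | baa => ε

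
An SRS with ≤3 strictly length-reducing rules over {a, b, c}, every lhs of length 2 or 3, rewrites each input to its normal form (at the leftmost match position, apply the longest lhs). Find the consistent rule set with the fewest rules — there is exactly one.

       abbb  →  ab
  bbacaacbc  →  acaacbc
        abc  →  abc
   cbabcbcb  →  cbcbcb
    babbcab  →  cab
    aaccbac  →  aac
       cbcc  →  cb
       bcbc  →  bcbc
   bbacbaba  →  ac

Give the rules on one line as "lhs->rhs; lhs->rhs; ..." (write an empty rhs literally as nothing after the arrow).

  | abbb => ab
  | bbacaacbc => acaacbc
  | abc
  | cbabcbcb => cbcbcb

ba->; bb->; cc->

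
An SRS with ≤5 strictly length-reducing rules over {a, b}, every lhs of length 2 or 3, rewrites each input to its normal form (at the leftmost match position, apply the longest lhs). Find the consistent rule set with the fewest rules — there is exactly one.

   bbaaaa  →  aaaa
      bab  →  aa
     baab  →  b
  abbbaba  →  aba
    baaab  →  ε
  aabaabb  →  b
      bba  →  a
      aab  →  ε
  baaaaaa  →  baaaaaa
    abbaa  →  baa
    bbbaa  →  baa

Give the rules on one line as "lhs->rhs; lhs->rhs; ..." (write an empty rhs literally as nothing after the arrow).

aab->bb; abb->b; bab->aa; bb->

  | bbaaaa => aaaa
  | bab => aa
  | baab => bbb => b
  | abbbaba => bbaba => aba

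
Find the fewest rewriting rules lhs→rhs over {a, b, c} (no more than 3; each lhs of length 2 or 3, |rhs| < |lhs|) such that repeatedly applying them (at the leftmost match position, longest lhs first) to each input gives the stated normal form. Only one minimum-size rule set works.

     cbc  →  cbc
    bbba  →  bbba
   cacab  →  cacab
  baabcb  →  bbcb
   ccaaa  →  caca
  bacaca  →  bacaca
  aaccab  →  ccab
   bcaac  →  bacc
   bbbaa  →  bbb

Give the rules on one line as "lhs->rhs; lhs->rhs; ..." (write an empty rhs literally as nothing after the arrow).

aa->; caa->ac

  | cbc
  | bbba
  | cacab
  | baabcb => bbcb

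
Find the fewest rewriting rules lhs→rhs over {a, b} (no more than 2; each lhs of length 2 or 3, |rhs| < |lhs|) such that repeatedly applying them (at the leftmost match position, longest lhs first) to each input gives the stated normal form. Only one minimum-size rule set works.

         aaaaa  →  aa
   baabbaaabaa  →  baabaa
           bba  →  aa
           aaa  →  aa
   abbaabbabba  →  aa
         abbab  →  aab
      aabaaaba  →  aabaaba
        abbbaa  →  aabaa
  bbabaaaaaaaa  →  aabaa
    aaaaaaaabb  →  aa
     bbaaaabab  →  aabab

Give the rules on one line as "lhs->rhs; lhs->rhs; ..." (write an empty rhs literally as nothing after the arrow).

  | aaaaa => aaaa => aaa => aa
  | baabbaaabaa => baaaaaabaa => baaaaabaa => baaaabaa => baaabaa => baabaa
  | bba => aa
  | aaa => aa

aaa->aa; bb->a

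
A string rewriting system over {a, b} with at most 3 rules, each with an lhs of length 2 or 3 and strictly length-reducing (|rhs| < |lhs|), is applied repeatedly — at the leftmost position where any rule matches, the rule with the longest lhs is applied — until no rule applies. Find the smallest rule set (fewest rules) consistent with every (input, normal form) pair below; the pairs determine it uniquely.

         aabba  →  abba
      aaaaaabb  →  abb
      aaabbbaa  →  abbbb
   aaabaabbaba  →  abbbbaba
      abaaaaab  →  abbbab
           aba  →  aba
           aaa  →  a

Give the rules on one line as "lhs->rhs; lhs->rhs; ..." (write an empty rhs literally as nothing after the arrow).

aa->a; baa->bb

  | aabba => abba
  | aaaaaabb => aaaaabb => aaaabb => aaabb => aabb => abb
  | aaabbbaa => aabbbaa => abbbaa => abbbb
  | aaabaabbaba => aabaabbaba => abaabbaba => abbbbaba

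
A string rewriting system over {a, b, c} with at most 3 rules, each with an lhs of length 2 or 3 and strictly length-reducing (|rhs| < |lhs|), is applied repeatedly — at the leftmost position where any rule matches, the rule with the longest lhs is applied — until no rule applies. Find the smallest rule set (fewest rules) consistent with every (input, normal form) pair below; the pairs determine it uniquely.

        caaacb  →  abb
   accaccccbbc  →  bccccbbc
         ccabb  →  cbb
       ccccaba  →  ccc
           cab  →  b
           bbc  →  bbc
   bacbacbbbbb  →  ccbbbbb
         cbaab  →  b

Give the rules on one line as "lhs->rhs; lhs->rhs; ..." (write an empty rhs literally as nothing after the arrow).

  | caaacb => aacb => abb
  | accaccccbbc => bcaccccbbc => bccccbbc
  | ccabb => cbb
  | ccccaba => cccba => ccc

ac->b; ba->; ca->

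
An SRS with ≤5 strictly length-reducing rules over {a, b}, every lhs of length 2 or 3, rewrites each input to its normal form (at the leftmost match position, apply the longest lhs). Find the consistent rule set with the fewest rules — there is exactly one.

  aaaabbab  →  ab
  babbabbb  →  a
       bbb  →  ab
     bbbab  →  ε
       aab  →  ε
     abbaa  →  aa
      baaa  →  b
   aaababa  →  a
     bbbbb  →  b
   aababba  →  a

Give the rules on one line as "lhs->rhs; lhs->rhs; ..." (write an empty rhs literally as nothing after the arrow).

aab->; abb->; ba->b; bb->a

  | aaaabbab => aabab => ab
  | babbabbb => bbbabbb => ababbb => abbbb => bb => a
  | bbb => ab
  | bbbab => abab => abb => ε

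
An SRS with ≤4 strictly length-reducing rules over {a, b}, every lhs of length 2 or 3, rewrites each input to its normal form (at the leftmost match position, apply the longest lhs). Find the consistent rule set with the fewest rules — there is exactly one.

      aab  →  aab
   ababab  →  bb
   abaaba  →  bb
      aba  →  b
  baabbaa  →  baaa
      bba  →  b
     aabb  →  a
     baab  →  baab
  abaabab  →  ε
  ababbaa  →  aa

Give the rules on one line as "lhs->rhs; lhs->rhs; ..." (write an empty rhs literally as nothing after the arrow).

aba->b; abb->; bba->b; bbb->

  | aab
  | ababab => bbab => bb
  | abaaba => baba => bb
  | aba => b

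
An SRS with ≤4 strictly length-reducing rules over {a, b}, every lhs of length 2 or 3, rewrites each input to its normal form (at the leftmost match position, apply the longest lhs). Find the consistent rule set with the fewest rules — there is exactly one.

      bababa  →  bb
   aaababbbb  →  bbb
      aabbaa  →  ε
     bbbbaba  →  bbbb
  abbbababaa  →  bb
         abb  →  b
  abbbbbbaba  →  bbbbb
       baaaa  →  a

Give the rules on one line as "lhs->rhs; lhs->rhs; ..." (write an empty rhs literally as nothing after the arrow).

  | bababa => bbaba => bbba => bb
  | aaababbbb => ababbbb => abbbb => bbb
  | aabbaa => bbaa => ba => ε
  | bbbbaba => bbbbba => bbbb

aa->; ab->; ba->; bab->bb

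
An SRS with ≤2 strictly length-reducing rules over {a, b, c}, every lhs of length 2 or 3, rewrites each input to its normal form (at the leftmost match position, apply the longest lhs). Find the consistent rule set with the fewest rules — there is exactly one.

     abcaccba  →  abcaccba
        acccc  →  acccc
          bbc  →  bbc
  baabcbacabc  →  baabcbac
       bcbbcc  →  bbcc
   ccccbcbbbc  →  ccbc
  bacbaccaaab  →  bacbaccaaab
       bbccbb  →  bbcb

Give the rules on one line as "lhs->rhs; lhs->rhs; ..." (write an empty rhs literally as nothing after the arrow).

  | abcaccba
  | acccc
  | bbc
  | baabcbacabc => baabcbac

cab->; cbb->b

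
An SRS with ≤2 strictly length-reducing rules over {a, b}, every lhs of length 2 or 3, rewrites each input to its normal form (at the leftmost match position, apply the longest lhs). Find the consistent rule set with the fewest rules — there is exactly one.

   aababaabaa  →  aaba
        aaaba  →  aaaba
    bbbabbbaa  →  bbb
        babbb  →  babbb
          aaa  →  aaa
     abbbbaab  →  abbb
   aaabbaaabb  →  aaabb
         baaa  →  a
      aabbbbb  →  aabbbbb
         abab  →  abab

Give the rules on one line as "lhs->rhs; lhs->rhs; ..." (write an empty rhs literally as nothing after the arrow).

  | aababaabaa => aababaa => aaba
  | aaaba
  | bbbabbbaa => bbbbbaa => bbbba => bbb
  | babbb

baa->; bba->b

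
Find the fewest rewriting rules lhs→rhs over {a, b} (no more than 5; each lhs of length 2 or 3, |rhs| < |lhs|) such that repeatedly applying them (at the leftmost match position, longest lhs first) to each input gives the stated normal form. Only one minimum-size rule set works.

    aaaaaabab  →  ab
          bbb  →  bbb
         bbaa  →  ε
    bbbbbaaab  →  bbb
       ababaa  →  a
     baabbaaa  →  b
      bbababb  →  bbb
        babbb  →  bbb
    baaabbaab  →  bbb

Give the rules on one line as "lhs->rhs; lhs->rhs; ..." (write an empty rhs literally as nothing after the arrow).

aa->a; aaa->bb; abb->a; ba->

  | aaaaaabab => bbaaabab => baabab => abab => ab
  | bbb
  | bbaa => ba => ε
  | bbbbbaaab => bbbbaab => bbbab => bbb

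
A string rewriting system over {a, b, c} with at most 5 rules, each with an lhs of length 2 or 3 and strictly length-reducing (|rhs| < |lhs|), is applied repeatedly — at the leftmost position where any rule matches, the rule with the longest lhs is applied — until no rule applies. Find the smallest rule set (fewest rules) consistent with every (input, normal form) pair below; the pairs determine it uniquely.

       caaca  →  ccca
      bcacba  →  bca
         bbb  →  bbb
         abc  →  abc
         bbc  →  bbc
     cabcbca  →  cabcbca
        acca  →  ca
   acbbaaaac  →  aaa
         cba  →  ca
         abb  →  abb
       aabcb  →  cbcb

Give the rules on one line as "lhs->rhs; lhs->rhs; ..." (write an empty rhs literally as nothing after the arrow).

aab->cb; ac->; ba->a; caa->cc

  | caaca => ccca
  | bcacba => bcba => bca
  | bbb
  | abc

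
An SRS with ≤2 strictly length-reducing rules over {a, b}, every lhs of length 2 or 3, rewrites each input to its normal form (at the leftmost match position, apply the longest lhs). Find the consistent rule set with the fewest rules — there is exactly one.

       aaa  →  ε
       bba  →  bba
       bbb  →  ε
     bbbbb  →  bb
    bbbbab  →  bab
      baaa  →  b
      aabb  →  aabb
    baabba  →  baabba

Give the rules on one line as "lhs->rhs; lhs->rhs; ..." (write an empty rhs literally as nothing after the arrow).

aaa->; bbb->

  | aaa => ε
  | bba
  | bbb => ε
  | bbbbb => bb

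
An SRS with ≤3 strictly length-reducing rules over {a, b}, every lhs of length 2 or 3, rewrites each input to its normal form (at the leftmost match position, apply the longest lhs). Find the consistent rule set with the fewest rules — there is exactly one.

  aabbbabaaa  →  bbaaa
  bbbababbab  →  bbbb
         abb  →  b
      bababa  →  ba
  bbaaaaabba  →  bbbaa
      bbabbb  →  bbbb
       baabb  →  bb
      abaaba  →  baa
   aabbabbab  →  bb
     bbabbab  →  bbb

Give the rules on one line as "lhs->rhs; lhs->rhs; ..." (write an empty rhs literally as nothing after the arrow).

aab->ba; ab->

  | aabbbabaaa => babbabaaa => bbabaaa => bbaaa
  | bbbababbab => bbbabbab => bbbbab => bbbb
  | abb => b
  | bababa => baba => ba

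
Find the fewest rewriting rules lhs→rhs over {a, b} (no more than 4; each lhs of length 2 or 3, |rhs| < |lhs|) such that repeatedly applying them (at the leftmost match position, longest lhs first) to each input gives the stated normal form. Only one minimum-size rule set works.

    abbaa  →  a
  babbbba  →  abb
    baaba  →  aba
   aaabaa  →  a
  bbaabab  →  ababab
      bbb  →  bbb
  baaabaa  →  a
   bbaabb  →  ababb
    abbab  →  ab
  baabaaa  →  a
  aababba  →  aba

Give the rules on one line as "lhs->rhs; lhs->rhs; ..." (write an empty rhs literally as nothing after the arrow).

  | abbaa => aaba => aa => a
  | babbbba => babbab => baabb => abb
  | baaba => aba
  | aaabaa => aabaa => aaa => aa => a

aa->a; aab->a; baa->a; bba->ab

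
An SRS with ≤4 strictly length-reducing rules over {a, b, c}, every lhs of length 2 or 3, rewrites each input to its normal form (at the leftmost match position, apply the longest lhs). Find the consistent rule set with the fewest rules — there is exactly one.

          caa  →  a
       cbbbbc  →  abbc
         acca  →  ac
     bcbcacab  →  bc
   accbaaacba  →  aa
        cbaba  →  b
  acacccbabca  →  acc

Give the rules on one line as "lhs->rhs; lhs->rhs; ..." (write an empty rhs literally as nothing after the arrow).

  | caa => a
  | cbbbbc => abbc
  | acca => ac
  | bcbcacab => bccacab => bccab => bcb => bc

ba->b; ca->; cb->c; cbb->a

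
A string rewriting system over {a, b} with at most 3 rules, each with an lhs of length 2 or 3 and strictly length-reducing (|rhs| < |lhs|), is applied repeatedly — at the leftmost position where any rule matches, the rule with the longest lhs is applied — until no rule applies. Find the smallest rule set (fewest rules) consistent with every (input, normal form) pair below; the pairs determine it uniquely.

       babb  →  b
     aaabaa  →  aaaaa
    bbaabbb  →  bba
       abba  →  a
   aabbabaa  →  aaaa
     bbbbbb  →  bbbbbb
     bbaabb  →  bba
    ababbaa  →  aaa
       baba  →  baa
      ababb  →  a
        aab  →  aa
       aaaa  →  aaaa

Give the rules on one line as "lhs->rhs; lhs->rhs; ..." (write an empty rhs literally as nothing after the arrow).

  | babb => b
  | aaabaa => aaaaa
  | bbaabbb => bbab => bba
  | abba => a

ab->a; abb->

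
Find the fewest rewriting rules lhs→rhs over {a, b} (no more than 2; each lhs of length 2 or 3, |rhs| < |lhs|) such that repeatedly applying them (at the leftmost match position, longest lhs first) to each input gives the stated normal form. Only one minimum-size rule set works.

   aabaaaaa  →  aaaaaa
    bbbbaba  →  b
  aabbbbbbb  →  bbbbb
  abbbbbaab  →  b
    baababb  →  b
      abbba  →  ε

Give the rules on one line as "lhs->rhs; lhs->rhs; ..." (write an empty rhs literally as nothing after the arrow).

ab->; bba->

  | aabaaaaa => aaaaaa
  | bbbbaba => bbba => b
  | aabbbbbbb => abbbbbb => bbbbb
  | abbbbbaab => bbbbaab => bbab => b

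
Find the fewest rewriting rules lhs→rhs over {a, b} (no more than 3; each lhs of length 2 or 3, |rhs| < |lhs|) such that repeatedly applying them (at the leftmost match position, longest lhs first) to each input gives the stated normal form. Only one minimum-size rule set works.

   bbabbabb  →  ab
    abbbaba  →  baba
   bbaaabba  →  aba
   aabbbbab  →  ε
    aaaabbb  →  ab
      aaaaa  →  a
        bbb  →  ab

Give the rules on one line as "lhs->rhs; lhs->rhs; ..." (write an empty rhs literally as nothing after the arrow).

  | bbabbabb => bbbabb => ababb => abaa => ab
  | abbbaba => aababa => baba
  | bbaaabba => baabba => bbba => aba
  | aabbbbab => bbbbab => abbab => abb => aa => ε

aa->; bb->a; bba->b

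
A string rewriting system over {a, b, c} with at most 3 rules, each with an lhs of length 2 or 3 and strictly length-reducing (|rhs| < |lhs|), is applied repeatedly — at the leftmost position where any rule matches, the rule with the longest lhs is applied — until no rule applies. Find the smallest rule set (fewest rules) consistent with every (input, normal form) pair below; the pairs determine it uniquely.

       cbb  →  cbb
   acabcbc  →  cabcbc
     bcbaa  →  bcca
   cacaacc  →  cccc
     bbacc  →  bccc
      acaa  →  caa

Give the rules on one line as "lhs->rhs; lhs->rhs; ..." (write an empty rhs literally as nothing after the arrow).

  | cbb
  | acabcbc => cabcbc
  | bcbaa => bcca
  | cacaacc => ccaacc => ccacc => cccc

ac->c; ba->c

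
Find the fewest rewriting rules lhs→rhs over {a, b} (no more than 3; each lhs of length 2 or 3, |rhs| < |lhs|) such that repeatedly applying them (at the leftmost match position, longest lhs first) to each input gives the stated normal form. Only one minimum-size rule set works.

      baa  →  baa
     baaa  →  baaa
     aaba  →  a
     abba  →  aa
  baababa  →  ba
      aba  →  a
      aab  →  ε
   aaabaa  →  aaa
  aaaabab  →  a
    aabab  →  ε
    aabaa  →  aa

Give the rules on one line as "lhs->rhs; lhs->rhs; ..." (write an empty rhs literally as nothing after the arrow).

  | baa
  | baaa
  | aaba => a
  | abba => aa

aab->; ab->; abb->a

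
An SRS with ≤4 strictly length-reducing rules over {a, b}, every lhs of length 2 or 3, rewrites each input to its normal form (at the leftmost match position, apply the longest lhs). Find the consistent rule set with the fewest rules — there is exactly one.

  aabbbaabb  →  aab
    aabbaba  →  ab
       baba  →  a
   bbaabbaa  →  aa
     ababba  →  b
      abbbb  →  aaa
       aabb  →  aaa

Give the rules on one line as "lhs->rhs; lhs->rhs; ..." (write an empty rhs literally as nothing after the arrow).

aba->b; bb->a; bba->

  | aabbbaabb => aaabaabb => aababb => abbb => aab
  | aabbaba => aaba => ab
  | baba => bb => a
  | bbaabbaa => abbaa => aa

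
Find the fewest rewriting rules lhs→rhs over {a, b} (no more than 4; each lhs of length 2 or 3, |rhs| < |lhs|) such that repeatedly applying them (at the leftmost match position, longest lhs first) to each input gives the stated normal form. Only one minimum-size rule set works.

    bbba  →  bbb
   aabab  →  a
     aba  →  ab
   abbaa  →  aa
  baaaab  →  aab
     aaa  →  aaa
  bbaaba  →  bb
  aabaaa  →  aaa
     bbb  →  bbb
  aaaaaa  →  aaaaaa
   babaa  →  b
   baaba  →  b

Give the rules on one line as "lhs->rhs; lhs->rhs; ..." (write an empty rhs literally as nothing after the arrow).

  | bbba => bbb
  | aabab => aabb => a
  | aba => ab
  | abbaa => aa

abb->; ba->b; baa->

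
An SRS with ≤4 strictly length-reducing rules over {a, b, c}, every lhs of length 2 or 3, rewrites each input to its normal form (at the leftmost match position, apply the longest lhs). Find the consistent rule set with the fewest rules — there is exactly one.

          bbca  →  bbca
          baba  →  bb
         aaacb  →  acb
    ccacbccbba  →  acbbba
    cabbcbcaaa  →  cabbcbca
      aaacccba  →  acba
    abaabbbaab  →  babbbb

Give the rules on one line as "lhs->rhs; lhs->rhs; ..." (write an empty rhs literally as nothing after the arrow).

  | bbca
  | baba => bb
  | aaacb => acb
  | ccacbccbba => acbccbba => acbbba

aa->; aba->b; cc->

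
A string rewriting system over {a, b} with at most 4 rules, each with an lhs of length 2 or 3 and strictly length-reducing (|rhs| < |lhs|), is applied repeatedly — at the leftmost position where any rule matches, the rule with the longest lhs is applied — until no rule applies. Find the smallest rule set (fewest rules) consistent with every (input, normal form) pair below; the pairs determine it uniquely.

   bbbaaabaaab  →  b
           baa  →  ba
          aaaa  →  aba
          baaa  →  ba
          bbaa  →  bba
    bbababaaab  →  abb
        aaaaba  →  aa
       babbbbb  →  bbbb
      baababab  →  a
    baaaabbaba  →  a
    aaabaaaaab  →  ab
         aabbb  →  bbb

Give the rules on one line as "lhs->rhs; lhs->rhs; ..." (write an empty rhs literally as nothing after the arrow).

  | bbbaaabaaab => bbbaabaaab => bbbabaaab => bbaaab => bbaab => bbab => b
  | baa => ba
  | aaaa => aba
  | baaa => baa => ba

aaa->ab; aab->b; baa->ba; bab->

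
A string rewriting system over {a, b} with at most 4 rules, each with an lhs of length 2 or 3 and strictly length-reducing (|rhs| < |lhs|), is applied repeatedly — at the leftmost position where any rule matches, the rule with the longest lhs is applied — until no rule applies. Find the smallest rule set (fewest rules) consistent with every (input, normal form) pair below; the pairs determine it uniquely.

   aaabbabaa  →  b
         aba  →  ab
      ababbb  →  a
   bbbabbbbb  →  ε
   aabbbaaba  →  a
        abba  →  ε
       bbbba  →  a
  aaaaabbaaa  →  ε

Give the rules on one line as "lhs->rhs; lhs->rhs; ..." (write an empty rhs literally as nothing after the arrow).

  | aaabbabaa => abbabaa => aabaa => baa => ba => b
  | aba => ab
  | ababbb => abbbb => abb => a
  | bbbabbbbb => babbbbb => bbbbbb => bbbb => bb => ε

aa->; ba->b; bb->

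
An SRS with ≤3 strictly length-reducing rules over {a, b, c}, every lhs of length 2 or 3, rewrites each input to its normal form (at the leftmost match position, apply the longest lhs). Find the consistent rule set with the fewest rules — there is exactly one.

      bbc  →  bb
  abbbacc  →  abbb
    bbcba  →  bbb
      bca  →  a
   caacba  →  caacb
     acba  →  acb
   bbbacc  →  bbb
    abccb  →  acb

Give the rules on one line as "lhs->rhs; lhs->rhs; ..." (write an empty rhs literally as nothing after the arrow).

ba->b; bbc->bb; bc->

  | bbc => bb
  | abbbacc => abbbcc => abbbc => abbb
  | bbcba => bbba => bbb
  | bca => a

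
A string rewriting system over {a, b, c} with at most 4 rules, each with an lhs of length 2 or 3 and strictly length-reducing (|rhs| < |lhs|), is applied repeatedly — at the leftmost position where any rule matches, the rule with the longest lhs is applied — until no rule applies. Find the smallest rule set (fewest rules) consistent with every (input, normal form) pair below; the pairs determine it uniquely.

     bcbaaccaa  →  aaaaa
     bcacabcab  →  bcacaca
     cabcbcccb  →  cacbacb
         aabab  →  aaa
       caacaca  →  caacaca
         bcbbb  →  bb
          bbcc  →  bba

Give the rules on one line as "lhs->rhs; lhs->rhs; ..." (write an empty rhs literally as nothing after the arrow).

ab->a; bcb->; cc->a

  | bcbaaccaa => aaccaa => aaaaa
  | bcacabcab => bcacacab => bcacaca
  | cabcbcccb => cacbcccb => cacbacb
  | aabab => aaab => aaa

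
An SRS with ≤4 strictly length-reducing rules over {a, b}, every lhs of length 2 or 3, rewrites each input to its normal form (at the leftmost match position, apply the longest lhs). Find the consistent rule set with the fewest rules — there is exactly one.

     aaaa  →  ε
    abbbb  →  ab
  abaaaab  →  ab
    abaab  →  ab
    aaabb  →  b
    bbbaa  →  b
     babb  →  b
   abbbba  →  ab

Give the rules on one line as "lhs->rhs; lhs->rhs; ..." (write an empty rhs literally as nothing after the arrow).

aa->; aaa->aa; ba->b; bb->b

  | aaaa => aaa => aa => ε
  | abbbb => abbb => abb => ab
  | abaaaab => abaaab => abaab => abab => abb => ab
  | abaab => abab => abb => ab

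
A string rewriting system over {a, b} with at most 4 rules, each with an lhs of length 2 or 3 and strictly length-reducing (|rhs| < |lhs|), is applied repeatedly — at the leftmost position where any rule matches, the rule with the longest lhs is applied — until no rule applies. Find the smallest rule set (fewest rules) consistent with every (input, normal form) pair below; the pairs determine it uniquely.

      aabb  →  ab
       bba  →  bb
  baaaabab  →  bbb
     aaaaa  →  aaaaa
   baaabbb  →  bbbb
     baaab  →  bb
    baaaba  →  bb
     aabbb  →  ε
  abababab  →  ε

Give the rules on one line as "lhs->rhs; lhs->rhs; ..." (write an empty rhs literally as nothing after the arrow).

  | aabb => ab
  | bba => bb
  | baaaabab => baaabab => baabab => babab => bbab => bbb
  | aaaaa

aab->a; abb->; ba->b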